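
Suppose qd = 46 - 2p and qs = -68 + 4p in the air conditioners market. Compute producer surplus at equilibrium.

Producer surplus = 8

Equilibrium: 46 - 2p = -68 + 4p gives p* = 19, q* = 8.
Supply starts at p = 17 (where qs = 0).
PS = ½(19 − 17)(8) = 8.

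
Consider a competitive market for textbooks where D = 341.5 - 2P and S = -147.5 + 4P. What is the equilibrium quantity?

Set D = S: 341.5 - 2P = -147.5 + 4P.
489 = 6P, so P* = 81.5.
Q* = 341.5 − 2(81.5) = 178.5.

Q* = 178.5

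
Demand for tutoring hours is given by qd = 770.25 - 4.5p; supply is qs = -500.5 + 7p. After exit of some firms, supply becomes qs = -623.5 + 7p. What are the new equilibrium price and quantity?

Original equilibrium: p* = 110.5, q* = 273.
New equilibrium: 770.25 - 4.5p = -623.5 + 7p, so 1393.75 = 11.5p and p' = 5575/46; q' = 770.25 − 4.5(5575/46) = 5172/23.

p' = 5575/46, q' = 5172/23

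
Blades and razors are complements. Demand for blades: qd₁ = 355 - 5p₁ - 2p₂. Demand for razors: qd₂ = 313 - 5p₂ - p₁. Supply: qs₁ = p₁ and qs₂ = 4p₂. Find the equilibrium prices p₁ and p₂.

Market 1: 355 - 5p₁ - 2p₂ = p₁ → 6p₁ + 2p₂ = 355.
Market 2: 9p₂ + p₁ = 313.
Eliminating p₂: 9×(1) − 2×(2) gives 52p₁ = 2569, so p₁ = 2569/52.
Back-substitute into (2): p₂ = (313 − 1×2569/52) / 9 = 1523/52.

p₁ = 2569/52, p₂ = 1523/52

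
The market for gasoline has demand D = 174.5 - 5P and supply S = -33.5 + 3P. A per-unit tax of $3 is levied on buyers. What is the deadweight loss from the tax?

Deadweight loss = 8.4375

Pre-tax equilibrium: P* = 26, Q* = 44.5.
Tax on buyers shifts demand to D = 174.5 − 5(P + 3) = 159.5 - 5P.
159.5 - 5P = -33.5 + 3P gives seller price Ps = 24.125; buyers pay Pb = 24.125 + 3 = 27.125.
New quantity: Q = 174.5 − 5(27.125) = 38.875.
DWL = ½ × 3 × (44.5 − 38.875) = 8.4375.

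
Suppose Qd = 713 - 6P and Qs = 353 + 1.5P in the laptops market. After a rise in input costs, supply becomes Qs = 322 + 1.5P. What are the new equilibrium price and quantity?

P' = 782/15, Q' = 400.2

Original equilibrium: P* = 48, Q* = 425.
New equilibrium: 713 - 6P = 322 + 1.5P, so 391 = 7.5P and P' = 782/15; Q' = 713 − 6(782/15) = 400.2.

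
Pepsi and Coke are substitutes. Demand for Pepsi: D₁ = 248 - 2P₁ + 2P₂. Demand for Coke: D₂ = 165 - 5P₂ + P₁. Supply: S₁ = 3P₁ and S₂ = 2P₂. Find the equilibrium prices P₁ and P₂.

Market 1: 248 - 2P₁ + 2P₂ = 3P₁ → 5P₁ - 2P₂ = 248.
Market 2: 7P₂ - P₁ = 165.
Eliminating P₂: 7×(1) + 2×(2) gives 33P₁ = 2066, so P₁ = 2066/33.
Back-substitute into (2): P₂ = (165 + 1×2066/33) / 7 = 1073/33.

P₁ = 2066/33, P₂ = 1073/33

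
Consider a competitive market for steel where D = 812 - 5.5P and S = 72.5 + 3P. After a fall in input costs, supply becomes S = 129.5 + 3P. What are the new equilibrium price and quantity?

Original equilibrium: P* = 87, Q* = 333.5.
New equilibrium: 812 - 5.5P = 129.5 + 3P, so 682.5 = 8.5P and P' = 1365/17; Q' = 812 − 5.5(1365/17) = 12593/34.

P' = 1365/17, Q' = 12593/34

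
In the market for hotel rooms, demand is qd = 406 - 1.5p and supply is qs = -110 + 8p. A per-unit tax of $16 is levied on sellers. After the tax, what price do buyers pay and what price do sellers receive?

Buyers pay 1288/19, sellers receive 984/19

Pre-tax equilibrium: p* = 1032/19, q* = 6166/19.
Tax on sellers shifts supply to qs = -110 + 8(p − 16) = -238 + 8p.
406 - 1.5p = -238 + 8p gives buyer price pb = 1288/19; sellers receive ps = 1288/19 − 16 = 984/19.
New quantity: q = 406 − 1.5(1288/19) = 5782/19.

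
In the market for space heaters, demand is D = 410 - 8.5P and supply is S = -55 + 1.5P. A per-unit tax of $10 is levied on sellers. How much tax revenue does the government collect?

Pre-tax equilibrium: P* = 46.5, Q* = 14.75.
Tax on sellers shifts supply to S = -55 + 1.5(P − 10) = -70 + 1.5P.
410 - 8.5P = -70 + 1.5P gives buyer price Pb = 48; sellers receive Ps = 48 − 10 = 38.
New quantity: Q = 410 − 8.5(48) = 2.
Revenue = 10 × 2 = 20.

Tax revenue = 20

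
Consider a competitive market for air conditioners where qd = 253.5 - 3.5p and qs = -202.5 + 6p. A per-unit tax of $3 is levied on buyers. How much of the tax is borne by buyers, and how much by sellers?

Pre-tax equilibrium: p* = 48, q* = 85.5.
Tax on buyers shifts demand to qd = 253.5 − 3.5(p + 3) = 243 - 3.5p.
243 - 3.5p = -202.5 + 6p gives seller price ps = 891/19; buyers pay pb = 891/19 + 3 = 948/19.
New quantity: q = 253.5 − 3.5(948/19) = 2997/38.
Buyer burden = 948/19 − 48 = 36/19; seller burden = 48 − 891/19 = 21/19.

Buyers bear 36/19, sellers bear 21/19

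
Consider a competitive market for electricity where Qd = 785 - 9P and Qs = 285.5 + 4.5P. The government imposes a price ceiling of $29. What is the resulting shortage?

Equilibrium price would be P* = 37, so the ceiling at 29 binds.
At P = 29: Qd = 785 − 9(29) = 524, Qs = 285.5 + 4.5(29) = 416.
Shortage = 524 − 416 = 108.

Shortage = 108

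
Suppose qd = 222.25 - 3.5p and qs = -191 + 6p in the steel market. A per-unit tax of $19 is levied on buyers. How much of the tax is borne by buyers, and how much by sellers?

Pre-tax equilibrium: p* = 43.5, q* = 70.
Tax on buyers shifts demand to qd = 222.25 − 3.5(p + 19) = 155.75 - 3.5p.
155.75 - 3.5p = -191 + 6p gives seller price ps = 36.5; buyers pay pb = 36.5 + 19 = 55.5.
New quantity: q = 222.25 − 3.5(55.5) = 28.
Buyer burden = 55.5 − 43.5 = 12; seller burden = 43.5 − 36.5 = 7.

Buyers bear $12, sellers bear $7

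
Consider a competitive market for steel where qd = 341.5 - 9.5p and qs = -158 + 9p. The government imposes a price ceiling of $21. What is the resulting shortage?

Equilibrium price would be p* = 27, so the ceiling at 21 binds.
At p = 21: qd = 341.5 − 9.5(21) = 142, qs = -158 + 9(21) = 31.
Shortage = 142 − 31 = 111.

Shortage = 111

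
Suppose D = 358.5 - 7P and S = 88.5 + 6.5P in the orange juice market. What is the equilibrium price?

Set D = S: 358.5 - 7P = 88.5 + 6.5P.
270 = 13.5P, so P* = 20.
Q* = 358.5 − 7(20) = 218.5.

P* = 20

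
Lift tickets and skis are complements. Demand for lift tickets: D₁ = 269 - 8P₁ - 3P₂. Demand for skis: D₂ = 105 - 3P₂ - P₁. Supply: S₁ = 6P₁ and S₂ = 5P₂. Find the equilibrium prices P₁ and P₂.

Market 1: 269 - 8P₁ - 3P₂ = 6P₁ → 14P₁ + 3P₂ = 269.
Market 2: 8P₂ + P₁ = 105.
Eliminating P₂: 8×(1) − 3×(2) gives 109P₁ = 1837, so P₁ = 1837/109.
Back-substitute into (2): P₂ = (105 − 1×1837/109) / 8 = 1201/109.

P₁ = 1837/109, P₂ = 1201/109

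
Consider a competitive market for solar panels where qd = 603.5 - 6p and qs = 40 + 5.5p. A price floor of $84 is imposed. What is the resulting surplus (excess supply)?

Surplus = 402.5

Equilibrium price would be p* = 49, so the floor at 84 binds.
At p = 84: qd = 99.5, qs = 502.
Surplus = 502 − 99.5 = 402.5.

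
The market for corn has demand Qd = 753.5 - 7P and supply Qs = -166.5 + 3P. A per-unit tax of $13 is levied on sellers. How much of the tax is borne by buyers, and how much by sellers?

Buyers bear $3.9, sellers bear $9.1

Pre-tax equilibrium: P* = 92, Q* = 109.5.
Tax on sellers shifts supply to Qs = -166.5 + 3(P − 13) = -205.5 + 3P.
753.5 - 7P = -205.5 + 3P gives buyer price Pb = 95.9; sellers receive Ps = 95.9 − 13 = 82.9.
New quantity: Q = 753.5 − 7(95.9) = 82.2.
Buyer burden = 95.9 − 92 = 3.9; seller burden = 92 − 82.9 = 9.1.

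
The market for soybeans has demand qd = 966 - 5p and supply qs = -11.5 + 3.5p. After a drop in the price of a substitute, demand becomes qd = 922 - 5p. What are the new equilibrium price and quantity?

Original equilibrium: p* = 115, q* = 391.
New equilibrium: 922 - 5p = -11.5 + 3.5p, so 933.5 = 8.5p and p' = 1867/17; q' = 922 − 5(1867/17) = 6339/17.

p' = 1867/17, q' = 6339/17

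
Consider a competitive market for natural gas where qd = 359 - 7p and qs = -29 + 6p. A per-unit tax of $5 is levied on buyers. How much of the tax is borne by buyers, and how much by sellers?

Buyers bear 30/13, sellers bear 35/13

Pre-tax equilibrium: p* = 388/13, q* = 1951/13.
Tax on buyers shifts demand to qd = 359 − 7(p + 5) = 324 - 7p.
324 - 7p = -29 + 6p gives seller price ps = 353/13; buyers pay pb = 353/13 + 5 = 418/13.
New quantity: q = 359 − 7(418/13) = 1741/13.
Buyer burden = 418/13 − 388/13 = 30/13; seller burden = 388/13 − 353/13 = 35/13.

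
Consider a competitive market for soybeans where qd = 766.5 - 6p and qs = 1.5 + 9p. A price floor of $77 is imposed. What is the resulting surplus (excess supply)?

Equilibrium price would be p* = 51, so the floor at 77 binds.
At p = 77: qd = 304.5, qs = 694.5.
Surplus = 694.5 − 304.5 = 390.

Surplus = 390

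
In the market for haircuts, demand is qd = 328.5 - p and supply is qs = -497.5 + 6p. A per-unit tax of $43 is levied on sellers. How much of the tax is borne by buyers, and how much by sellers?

Pre-tax equilibrium: p* = 118, q* = 210.5.
Tax on sellers shifts supply to qs = -497.5 + 6(p − 43) = -755.5 + 6p.
328.5 - p = -755.5 + 6p gives buyer price pb = 1084/7; sellers receive ps = 1084/7 − 43 = 783/7.
New quantity: q = 328.5 − 1(1084/7) = 2431/14.
Buyer burden = 1084/7 − 118 = 258/7; seller burden = 118 − 783/7 = 43/7.

Buyers bear 258/7, sellers bear 43/7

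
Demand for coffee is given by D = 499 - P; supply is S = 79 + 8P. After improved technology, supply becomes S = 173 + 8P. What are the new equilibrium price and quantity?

Original equilibrium: P* = 140/3, Q* = 1357/3.
New equilibrium: 499 - P = 173 + 8P, so 326 = 9P and P' = 326/9; Q' = 499 − 1(326/9) = 4165/9.

P' = 326/9, Q' = 4165/9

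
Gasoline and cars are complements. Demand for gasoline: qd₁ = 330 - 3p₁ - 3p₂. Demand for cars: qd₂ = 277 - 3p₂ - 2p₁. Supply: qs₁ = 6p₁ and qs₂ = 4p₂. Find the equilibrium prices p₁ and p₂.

Market 1: 330 - 3p₁ - 3p₂ = 6p₁ → 9p₁ + 3p₂ = 330.
Market 2: 7p₂ + 2p₁ = 277.
Eliminating p₂: 7×(1) − 3×(2) gives 57p₁ = 1479, so p₁ = 493/19.
Back-substitute into (2): p₂ = (277 − 2×493/19) / 7 = 611/19.

p₁ = 493/19, p₂ = 611/19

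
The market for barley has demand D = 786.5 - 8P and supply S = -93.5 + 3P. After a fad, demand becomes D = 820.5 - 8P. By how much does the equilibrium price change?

ΔP = 34/11

Original equilibrium: P* = 80, Q* = 146.5.
New equilibrium: 820.5 - 8P = -93.5 + 3P, so 914 = 11P and P' = 914/11; Q' = 820.5 − 8(914/11) = 3427/22.
Change in price: 914/11 − 80 = 34/11.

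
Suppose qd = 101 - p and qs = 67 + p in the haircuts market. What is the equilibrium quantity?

Set qd = qs: 101 - p = 67 + p.
34 = 2p, so p* = 17.
q* = 101 − 1(17) = 84.

q* = 84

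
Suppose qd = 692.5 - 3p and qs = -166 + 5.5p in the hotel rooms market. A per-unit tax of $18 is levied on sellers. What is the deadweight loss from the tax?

Deadweight loss = 5346/17

Pre-tax equilibrium: p* = 101, q* = 389.5.
Tax on sellers shifts supply to qs = -166 + 5.5(p − 18) = -265 + 5.5p.
692.5 - 3p = -265 + 5.5p gives buyer price pb = 1915/17; sellers receive ps = 1915/17 − 18 = 1609/17.
New quantity: q = 692.5 − 3(1915/17) = 12055/34.
DWL = ½ × 18 × (389.5 − 12055/34) = 5346/17.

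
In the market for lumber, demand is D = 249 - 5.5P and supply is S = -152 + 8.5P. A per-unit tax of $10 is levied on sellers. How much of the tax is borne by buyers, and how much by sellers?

Buyers bear 85/14, sellers bear 55/14

Pre-tax equilibrium: P* = 401/14, Q* = 2561/28.
Tax on sellers shifts supply to S = -152 + 8.5(P − 10) = -237 + 8.5P.
249 - 5.5P = -237 + 8.5P gives buyer price Pb = 243/7; sellers receive Ps = 243/7 − 10 = 173/7.
New quantity: Q = 249 − 5.5(243/7) = 813/14.
Buyer burden = 243/7 − 401/14 = 85/14; seller burden = 401/14 − 173/7 = 55/14.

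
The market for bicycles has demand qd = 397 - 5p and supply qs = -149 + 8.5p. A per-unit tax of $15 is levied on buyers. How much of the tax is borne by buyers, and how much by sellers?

Buyers bear 85/9, sellers bear 50/9

Pre-tax equilibrium: p* = 364/9, q* = 1753/9.
Tax on buyers shifts demand to qd = 397 − 5(p + 15) = 322 - 5p.
322 - 5p = -149 + 8.5p gives seller price ps = 314/9; buyers pay pb = 314/9 + 15 = 449/9.
New quantity: q = 397 − 5(449/9) = 1328/9.
Buyer burden = 449/9 − 364/9 = 85/9; seller burden = 364/9 − 314/9 = 50/9.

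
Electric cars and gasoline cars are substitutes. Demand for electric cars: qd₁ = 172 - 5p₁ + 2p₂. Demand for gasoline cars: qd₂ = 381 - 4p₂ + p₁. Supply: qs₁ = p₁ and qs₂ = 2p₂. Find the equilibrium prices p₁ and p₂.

p₁ = 897/17, p₂ = 1229/17

Market 1: 172 - 5p₁ + 2p₂ = p₁ → 6p₁ - 2p₂ = 172.
Market 2: 6p₂ - p₁ = 381.
Eliminating p₂: 6×(1) + 2×(2) gives 34p₁ = 1794, so p₁ = 897/17.
Back-substitute into (2): p₂ = (381 + 1×897/17) / 6 = 1229/17.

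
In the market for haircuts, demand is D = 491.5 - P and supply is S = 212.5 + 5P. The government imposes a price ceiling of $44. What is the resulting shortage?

Shortage = 15

Equilibrium price would be P* = 46.5, so the ceiling at 44 binds.
At P = 44: D = 491.5 − 1(44) = 447.5, S = 212.5 + 5(44) = 432.5.
Shortage = 447.5 − 432.5 = 15.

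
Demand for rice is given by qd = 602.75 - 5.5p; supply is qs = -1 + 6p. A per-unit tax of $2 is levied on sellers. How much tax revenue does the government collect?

Pre-tax equilibrium: p* = 52.5, q* = 314.
Tax on sellers shifts supply to qs = -1 + 6(p − 2) = -13 + 6p.
602.75 - 5.5p = -13 + 6p gives buyer price pb = 2463/46; sellers receive ps = 2463/46 − 2 = 2371/46.
New quantity: q = 602.75 − 5.5(2463/46) = 7090/23.
Revenue = 2 × 7090/23 = 14180/23.

Tax revenue = 14180/23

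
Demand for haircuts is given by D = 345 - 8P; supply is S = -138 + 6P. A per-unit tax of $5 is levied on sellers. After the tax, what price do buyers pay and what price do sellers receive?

Pre-tax equilibrium: P* = 34.5, Q* = 69.
Tax on sellers shifts supply to S = -138 + 6(P − 5) = -168 + 6P.
345 - 8P = -168 + 6P gives buyer price Pb = 513/14; sellers receive Ps = 513/14 − 5 = 443/14.
New quantity: Q = 345 − 8(513/14) = 363/7.

Buyers pay 513/14, sellers receive 443/14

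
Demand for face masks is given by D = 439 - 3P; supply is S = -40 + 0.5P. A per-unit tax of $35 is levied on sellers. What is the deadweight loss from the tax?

Pre-tax equilibrium: P* = 958/7, Q* = 199/7.
Tax on sellers shifts supply to S = -40 + 0.5(P − 35) = -57.5 + 0.5P.
439 - 3P = -57.5 + 0.5P gives buyer price Pb = 993/7; sellers receive Ps = 993/7 − 35 = 748/7.
New quantity: Q = 439 − 3(993/7) = 94/7.
DWL = ½ × 35 × (199/7 − 94/7) = 262.5.

Deadweight loss = 262.5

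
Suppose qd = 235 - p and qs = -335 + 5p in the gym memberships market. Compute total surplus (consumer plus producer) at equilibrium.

Equilibrium: 235 - p = -335 + 5p gives p* = 95, q* = 140.
Demand choke price: p = 235; supply starts at p = 67.
CS = ½(235 − 95)(140) = 9800; PS = ½(95 − 67)(140) = 1960.

Total surplus = 11760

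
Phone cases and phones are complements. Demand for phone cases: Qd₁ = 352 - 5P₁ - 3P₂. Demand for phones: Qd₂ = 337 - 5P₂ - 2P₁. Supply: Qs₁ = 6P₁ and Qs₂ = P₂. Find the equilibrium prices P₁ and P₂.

P₁ = 18.35, P₂ = 50.05

Market 1: 352 - 5P₁ - 3P₂ = 6P₁ → 11P₁ + 3P₂ = 352.
Market 2: 6P₂ + 2P₁ = 337.
Eliminating P₂: 6×(1) − 3×(2) gives 60P₁ = 1101, so P₁ = 18.35.
Back-substitute into (2): P₂ = (337 − 2×18.35) / 6 = 50.05.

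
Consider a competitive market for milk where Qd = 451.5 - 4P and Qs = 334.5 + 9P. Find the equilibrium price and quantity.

Set Qd = Qs: 451.5 - 4P = 334.5 + 9P.
117 = 13P, so P* = 9.
Q* = 451.5 − 4(9) = 415.5.

P* = 9, Q* = 415.5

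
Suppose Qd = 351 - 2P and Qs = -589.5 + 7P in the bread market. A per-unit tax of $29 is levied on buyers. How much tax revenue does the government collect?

Pre-tax equilibrium: P* = 104.5, Q* = 142.
Tax on buyers shifts demand to Qd = 351 − 2(P + 29) = 293 - 2P.
293 - 2P = -589.5 + 7P gives seller price Ps = 1765/18; buyers pay Pb = 1765/18 + 29 = 2287/18.
New quantity: Q = 351 − 2(2287/18) = 872/9.
Revenue = 29 × 872/9 = 25288/9.

Tax revenue = 25288/9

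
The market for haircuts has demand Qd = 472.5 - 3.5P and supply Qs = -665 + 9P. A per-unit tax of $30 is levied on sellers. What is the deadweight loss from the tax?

Deadweight loss = 1134

Pre-tax equilibrium: P* = 91, Q* = 154.
Tax on sellers shifts supply to Qs = -665 + 9(P − 30) = -935 + 9P.
472.5 - 3.5P = -935 + 9P gives buyer price Pb = 112.6; sellers receive Ps = 112.6 − 30 = 82.6.
New quantity: Q = 472.5 − 3.5(112.6) = 78.4.
DWL = ½ × 30 × (154 − 78.4) = 1134.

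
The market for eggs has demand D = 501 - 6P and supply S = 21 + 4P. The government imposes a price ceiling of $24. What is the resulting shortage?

Equilibrium price would be P* = 48, so the ceiling at 24 binds.
At P = 24: D = 501 − 6(24) = 357, S = 21 + 4(24) = 117.
Shortage = 357 − 117 = 240.

Shortage = 240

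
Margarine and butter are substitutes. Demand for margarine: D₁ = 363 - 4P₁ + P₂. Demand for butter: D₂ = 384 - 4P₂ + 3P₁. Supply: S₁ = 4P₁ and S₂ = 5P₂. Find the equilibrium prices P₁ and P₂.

Market 1: 363 - 4P₁ + P₂ = 4P₁ → 8P₁ - P₂ = 363.
Market 2: 9P₂ - 3P₁ = 384.
Eliminating P₂: 9×(1) + 1×(2) gives 69P₁ = 3651, so P₁ = 1217/23.
Back-substitute into (2): P₂ = (384 + 3×1217/23) / 9 = 1387/23.

P₁ = 1217/23, P₂ = 1387/23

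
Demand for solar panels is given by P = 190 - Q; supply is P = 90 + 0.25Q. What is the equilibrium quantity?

Set the two price expressions equal: 190 - Q = 90 + 0.25Q.
100 = 1.25Q, so Q* = 80.
P* = 190 − (1)(80) = 110.

Q* = 80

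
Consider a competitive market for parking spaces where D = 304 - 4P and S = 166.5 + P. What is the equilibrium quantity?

Q* = 194

Set D = S: 304 - 4P = 166.5 + P.
137.5 = 5P, so P* = 27.5.
Q* = 304 − 4(27.5) = 194.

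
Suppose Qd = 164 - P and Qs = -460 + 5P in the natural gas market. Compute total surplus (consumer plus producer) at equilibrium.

Total surplus = 2160

Equilibrium: 164 - P = -460 + 5P gives P* = 104, Q* = 60.
Demand choke price: P = 164; supply starts at P = 92.
CS = ½(164 − 104)(60) = 1800; PS = ½(104 − 92)(60) = 360.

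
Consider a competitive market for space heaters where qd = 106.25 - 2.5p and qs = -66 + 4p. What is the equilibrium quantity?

Set qd = qs: 106.25 - 2.5p = -66 + 4p.
172.25 = 6.5p, so p* = 26.5.
q* = 106.25 − 2.5(26.5) = 40.

q* = 40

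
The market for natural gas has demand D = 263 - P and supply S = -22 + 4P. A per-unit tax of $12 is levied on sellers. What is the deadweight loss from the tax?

Deadweight loss = 57.6

Pre-tax equilibrium: P* = 57, Q* = 206.
Tax on sellers shifts supply to S = -22 + 4(P − 12) = -70 + 4P.
263 - P = -70 + 4P gives buyer price Pb = 66.6; sellers receive Ps = 66.6 − 12 = 54.6.
New quantity: Q = 263 − 1(66.6) = 196.4.
DWL = ½ × 12 × (206 − 196.4) = 57.6.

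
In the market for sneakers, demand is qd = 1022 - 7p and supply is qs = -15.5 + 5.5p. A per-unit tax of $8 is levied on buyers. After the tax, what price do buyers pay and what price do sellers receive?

Buyers pay $86.52, sellers receive $78.52

Pre-tax equilibrium: p* = 83, q* = 441.
Tax on buyers shifts demand to qd = 1022 − 7(p + 8) = 966 - 7p.
966 - 7p = -15.5 + 5.5p gives seller price ps = 78.52; buyers pay pb = 78.52 + 8 = 86.52.
New quantity: q = 1022 − 7(86.52) = 416.36.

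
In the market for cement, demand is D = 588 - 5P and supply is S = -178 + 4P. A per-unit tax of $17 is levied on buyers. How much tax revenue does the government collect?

Tax revenue = 6358/3

Pre-tax equilibrium: P* = 766/9, Q* = 1462/9.
Tax on buyers shifts demand to D = 588 − 5(P + 17) = 503 - 5P.
503 - 5P = -178 + 4P gives seller price Ps = 227/3; buyers pay Pb = 227/3 + 17 = 278/3.
New quantity: Q = 588 − 5(278/3) = 374/3.
Revenue = 17 × 374/3 = 6358/3.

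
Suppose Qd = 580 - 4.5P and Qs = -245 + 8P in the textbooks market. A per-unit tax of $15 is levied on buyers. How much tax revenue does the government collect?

Pre-tax equilibrium: P* = 66, Q* = 283.
Tax on buyers shifts demand to Qd = 580 − 4.5(P + 15) = 512.5 - 4.5P.
512.5 - 4.5P = -245 + 8P gives seller price Ps = 60.6; buyers pay Pb = 60.6 + 15 = 75.6.
New quantity: Q = 580 − 4.5(75.6) = 239.8.
Revenue = 15 × 239.8 = 3597.

Tax revenue = 3597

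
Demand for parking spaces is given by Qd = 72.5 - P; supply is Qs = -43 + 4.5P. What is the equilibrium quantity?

Q* = 51.5

Set Qd = Qs: 72.5 - P = -43 + 4.5P.
115.5 = 5.5P, so P* = 21.
Q* = 72.5 − 1(21) = 51.5.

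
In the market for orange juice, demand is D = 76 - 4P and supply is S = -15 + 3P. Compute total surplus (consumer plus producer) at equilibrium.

Total surplus = 168

Equilibrium: 76 - 4P = -15 + 3P gives P* = 13, Q* = 24.
Demand choke price: P = 19; supply starts at P = 5.
CS = ½(19 − 13)(24) = 72; PS = ½(13 − 5)(24) = 96.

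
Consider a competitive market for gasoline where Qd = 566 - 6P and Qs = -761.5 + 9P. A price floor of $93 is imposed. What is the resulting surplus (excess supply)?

Surplus = 67.5

Equilibrium price would be P* = 88.5, so the floor at 93 binds.
At P = 93: Qd = 8, Qs = 75.5.
Surplus = 75.5 − 8 = 67.5.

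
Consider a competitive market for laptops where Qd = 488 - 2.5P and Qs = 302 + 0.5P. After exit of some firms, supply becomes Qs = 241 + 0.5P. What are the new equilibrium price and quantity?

P' = 247/3, Q' = 1693/6

Original equilibrium: P* = 62, Q* = 333.
New equilibrium: 488 - 2.5P = 241 + 0.5P, so 247 = 3P and P' = 247/3; Q' = 488 − 2.5(247/3) = 1693/6.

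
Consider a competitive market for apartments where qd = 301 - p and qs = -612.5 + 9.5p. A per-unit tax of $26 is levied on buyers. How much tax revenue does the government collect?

Tax revenue = 104000/21

Pre-tax equilibrium: p* = 87, q* = 214.
Tax on buyers shifts demand to qd = 301 − 1(p + 26) = 275 - p.
275 - p = -612.5 + 9.5p gives seller price ps = 1775/21; buyers pay pb = 1775/21 + 26 = 2321/21.
New quantity: q = 301 − 1(2321/21) = 4000/21.
Revenue = 26 × 4000/21 = 104000/21.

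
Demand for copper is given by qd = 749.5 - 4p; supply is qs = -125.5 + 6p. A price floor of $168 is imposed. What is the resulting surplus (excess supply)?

Equilibrium price would be p* = 87.5, so the floor at 168 binds.
At p = 168: qd = 77.5, qs = 882.5.
Surplus = 882.5 − 77.5 = 805.

Surplus = 805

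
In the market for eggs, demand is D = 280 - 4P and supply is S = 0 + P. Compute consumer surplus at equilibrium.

Consumer surplus = 392

Equilibrium: 280 - 4P = 0 + P gives P* = 56, Q* = 56.
Demand choke price (D = 0): P = 70.
CS = ½(70 − 56)(56) = 392.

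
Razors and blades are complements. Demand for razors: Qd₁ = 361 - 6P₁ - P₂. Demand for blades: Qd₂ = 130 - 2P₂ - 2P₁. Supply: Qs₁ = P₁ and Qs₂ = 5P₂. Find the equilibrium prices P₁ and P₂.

Market 1: 361 - 6P₁ - P₂ = P₁ → 7P₁ + P₂ = 361.
Market 2: 7P₂ + 2P₁ = 130.
Eliminating P₂: 7×(1) − 1×(2) gives 47P₁ = 2397, so P₁ = 51.
Back-substitute into (2): P₂ = (130 − 2×51) / 7 = 4.

P₁ = 51, P₂ = 4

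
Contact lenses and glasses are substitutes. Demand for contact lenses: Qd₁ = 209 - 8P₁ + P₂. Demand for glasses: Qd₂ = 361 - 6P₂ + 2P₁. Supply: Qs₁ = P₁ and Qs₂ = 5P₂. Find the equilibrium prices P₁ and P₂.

P₁ = 2660/97, P₂ = 3667/97

Market 1: 209 - 8P₁ + P₂ = P₁ → 9P₁ - P₂ = 209.
Market 2: 11P₂ - 2P₁ = 361.
Eliminating P₂: 11×(1) + 1×(2) gives 97P₁ = 2660, so P₁ = 2660/97.
Back-substitute into (2): P₂ = (361 + 2×2660/97) / 11 = 3667/97.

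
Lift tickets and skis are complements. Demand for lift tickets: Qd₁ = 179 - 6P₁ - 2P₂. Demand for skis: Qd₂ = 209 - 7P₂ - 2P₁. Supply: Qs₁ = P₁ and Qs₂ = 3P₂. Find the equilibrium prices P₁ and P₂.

Market 1: 179 - 6P₁ - 2P₂ = P₁ → 7P₁ + 2P₂ = 179.
Market 2: 10P₂ + 2P₁ = 209.
Eliminating P₂: 10×(1) − 2×(2) gives 66P₁ = 1372, so P₁ = 686/33.
Back-substitute into (2): P₂ = (209 − 2×686/33) / 10 = 1105/66.

P₁ = 686/33, P₂ = 1105/66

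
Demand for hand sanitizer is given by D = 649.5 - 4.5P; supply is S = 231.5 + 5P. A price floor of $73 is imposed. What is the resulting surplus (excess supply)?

Surplus = 275.5

Equilibrium price would be P* = 44, so the floor at 73 binds.
At P = 73: D = 321, S = 596.5.
Surplus = 596.5 − 321 = 275.5.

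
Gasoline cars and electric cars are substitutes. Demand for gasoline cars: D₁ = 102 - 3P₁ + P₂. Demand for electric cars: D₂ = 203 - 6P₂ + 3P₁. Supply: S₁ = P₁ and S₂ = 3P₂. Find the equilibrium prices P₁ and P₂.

Market 1: 102 - 3P₁ + P₂ = P₁ → 4P₁ - P₂ = 102.
Market 2: 9P₂ - 3P₁ = 203.
Eliminating P₂: 9×(1) + 1×(2) gives 33P₁ = 1121, so P₁ = 1121/33.
Back-substitute into (2): P₂ = (203 + 3×1121/33) / 9 = 1118/33.

P₁ = 1121/33, P₂ = 1118/33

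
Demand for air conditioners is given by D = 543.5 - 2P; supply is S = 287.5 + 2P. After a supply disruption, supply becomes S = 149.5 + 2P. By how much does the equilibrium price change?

ΔP = 34.5

Original equilibrium: P* = 64, Q* = 415.5.
New equilibrium: 543.5 - 2P = 149.5 + 2P, so 394 = 4P and P' = 98.5; Q' = 543.5 − 2(98.5) = 346.5.
Change in price: 98.5 − 64 = 34.5.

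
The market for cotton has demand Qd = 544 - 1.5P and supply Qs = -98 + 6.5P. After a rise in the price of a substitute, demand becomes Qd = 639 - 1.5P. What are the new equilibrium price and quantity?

Original equilibrium: P* = 80.25, Q* = 423.625.
New equilibrium: 639 - 1.5P = -98 + 6.5P, so 737 = 8P and P' = 92.125; Q' = 639 − 1.5(92.125) = 500.8125.

P' = 92.125, Q' = 500.8125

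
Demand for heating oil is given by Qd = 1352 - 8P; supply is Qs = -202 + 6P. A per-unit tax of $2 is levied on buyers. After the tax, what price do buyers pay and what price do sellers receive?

Buyers pay 783/7, sellers receive 769/7

Pre-tax equilibrium: P* = 111, Q* = 464.
Tax on buyers shifts demand to Qd = 1352 − 8(P + 2) = 1336 - 8P.
1336 - 8P = -202 + 6P gives seller price Ps = 769/7; buyers pay Pb = 769/7 + 2 = 783/7.
New quantity: Q = 1352 − 8(783/7) = 3200/7.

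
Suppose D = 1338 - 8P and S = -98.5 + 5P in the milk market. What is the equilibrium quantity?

Q* = 454

Set D = S: 1338 - 8P = -98.5 + 5P.
1436.5 = 13P, so P* = 110.5.
Q* = 1338 − 8(110.5) = 454.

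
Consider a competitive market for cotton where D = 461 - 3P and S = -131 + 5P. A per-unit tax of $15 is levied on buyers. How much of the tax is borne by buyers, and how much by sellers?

Pre-tax equilibrium: P* = 74, Q* = 239.
Tax on buyers shifts demand to D = 461 − 3(P + 15) = 416 - 3P.
416 - 3P = -131 + 5P gives seller price Ps = 68.375; buyers pay Pb = 68.375 + 15 = 83.375.
New quantity: Q = 461 − 3(83.375) = 210.875.
Buyer burden = 83.375 − 74 = 9.375; seller burden = 74 − 68.375 = 5.625.

Buyers bear $9.375, sellers bear $5.625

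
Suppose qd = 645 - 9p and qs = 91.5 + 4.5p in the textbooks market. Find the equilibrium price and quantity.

p* = 41, q* = 276

Set qd = qs: 645 - 9p = 91.5 + 4.5p.
553.5 = 13.5p, so p* = 41.
q* = 645 − 9(41) = 276.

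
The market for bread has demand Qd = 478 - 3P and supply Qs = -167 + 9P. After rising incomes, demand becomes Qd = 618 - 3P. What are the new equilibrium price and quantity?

Original equilibrium: P* = 53.75, Q* = 316.75.
New equilibrium: 618 - 3P = -167 + 9P, so 785 = 12P and P' = 785/12; Q' = 618 − 3(785/12) = 421.75.

P' = 785/12, Q' = 421.75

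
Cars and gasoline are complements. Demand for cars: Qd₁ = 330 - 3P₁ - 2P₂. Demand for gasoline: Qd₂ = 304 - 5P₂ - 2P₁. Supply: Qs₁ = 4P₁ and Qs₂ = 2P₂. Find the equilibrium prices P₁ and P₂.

P₁ = 1702/45, P₂ = 1468/45

Market 1: 330 - 3P₁ - 2P₂ = 4P₁ → 7P₁ + 2P₂ = 330.
Market 2: 7P₂ + 2P₁ = 304.
Eliminating P₂: 7×(1) − 2×(2) gives 45P₁ = 1702, so P₁ = 1702/45.
Back-substitute into (2): P₂ = (304 − 2×1702/45) / 7 = 1468/45.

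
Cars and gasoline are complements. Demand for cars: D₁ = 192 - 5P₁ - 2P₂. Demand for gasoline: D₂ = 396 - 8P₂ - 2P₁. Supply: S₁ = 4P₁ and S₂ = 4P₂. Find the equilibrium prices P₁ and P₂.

Market 1: 192 - 5P₁ - 2P₂ = 4P₁ → 9P₁ + 2P₂ = 192.
Market 2: 12P₂ + 2P₁ = 396.
Eliminating P₂: 12×(1) − 2×(2) gives 104P₁ = 1512, so P₁ = 189/13.
Back-substitute into (2): P₂ = (396 − 2×189/13) / 12 = 795/26.

P₁ = 189/13, P₂ = 795/26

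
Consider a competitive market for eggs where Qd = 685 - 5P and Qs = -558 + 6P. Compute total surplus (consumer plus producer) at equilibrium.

Equilibrium: 685 - 5P = -558 + 6P gives P* = 113, Q* = 120.
Demand choke price: P = 137; supply starts at P = 93.
CS = ½(137 − 113)(120) = 1440; PS = ½(113 − 93)(120) = 1200.

Total surplus = 2640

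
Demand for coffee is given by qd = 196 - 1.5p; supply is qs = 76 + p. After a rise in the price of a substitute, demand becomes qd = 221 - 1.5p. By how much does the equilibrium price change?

Original equilibrium: p* = 48, q* = 124.
New equilibrium: 221 - 1.5p = 76 + p, so 145 = 2.5p and p' = 58; q' = 221 − 1.5(58) = 134.
Change in price: 58 − 48 = 10.

Δp = 10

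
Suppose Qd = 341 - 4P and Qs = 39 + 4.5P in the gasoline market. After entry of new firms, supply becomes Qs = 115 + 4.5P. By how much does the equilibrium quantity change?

Original equilibrium: P* = 604/17, Q* = 3381/17.
New equilibrium: 341 - 4P = 115 + 4.5P, so 226 = 8.5P and P' = 452/17; Q' = 341 − 4(452/17) = 3989/17.
Change in quantity: 3989/17 − 3381/17 = 608/17.

ΔQ = 608/17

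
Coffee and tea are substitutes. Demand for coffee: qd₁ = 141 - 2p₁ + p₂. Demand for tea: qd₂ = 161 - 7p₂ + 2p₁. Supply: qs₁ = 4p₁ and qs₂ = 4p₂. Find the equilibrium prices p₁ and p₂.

p₁ = 26.75, p₂ = 19.5

Market 1: 141 - 2p₁ + p₂ = 4p₁ → 6p₁ - p₂ = 141.
Market 2: 11p₂ - 2p₁ = 161.
Eliminating p₂: 11×(1) + 1×(2) gives 64p₁ = 1712, so p₁ = 26.75.
Back-substitute into (2): p₂ = (161 + 2×26.75) / 11 = 19.5.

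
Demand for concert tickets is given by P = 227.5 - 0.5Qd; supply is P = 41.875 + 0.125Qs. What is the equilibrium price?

Set the two price expressions equal: 227.5 - 0.5Q = 41.875 + 0.125Q.
185.625 = 0.625Q, so Q* = 297.
P* = 227.5 − (0.5)(297) = 79.

P* = 79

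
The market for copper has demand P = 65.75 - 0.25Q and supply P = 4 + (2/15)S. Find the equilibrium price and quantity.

Set the two price expressions equal: 65.75 - 0.25Q = 4 + (2/15)Q.
61.75 = (23/60)Q, so Q* = 3705/23.
P* = 65.75 − (0.25)(3705/23) = 586/23.

P* = 586/23, Q* = 3705/23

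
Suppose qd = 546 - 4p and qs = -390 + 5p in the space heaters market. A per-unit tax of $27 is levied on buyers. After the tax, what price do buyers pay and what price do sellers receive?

Buyers pay $119, sellers receive $92

Pre-tax equilibrium: p* = 104, q* = 130.
Tax on buyers shifts demand to qd = 546 − 4(p + 27) = 438 - 4p.
438 - 4p = -390 + 5p gives seller price ps = 92; buyers pay pb = 92 + 27 = 119.
New quantity: q = 546 − 4(119) = 70.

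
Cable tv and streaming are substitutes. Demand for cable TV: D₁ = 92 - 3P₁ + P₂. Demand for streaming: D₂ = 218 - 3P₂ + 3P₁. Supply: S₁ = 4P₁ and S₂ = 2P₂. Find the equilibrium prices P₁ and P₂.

Market 1: 92 - 3P₁ + P₂ = 4P₁ → 7P₁ - P₂ = 92.
Market 2: 5P₂ - 3P₁ = 218.
Eliminating P₂: 5×(1) + 1×(2) gives 32P₁ = 678, so P₁ = 21.1875.
Back-substitute into (2): P₂ = (218 + 3×21.1875) / 5 = 56.3125.

P₁ = 21.1875, P₂ = 56.3125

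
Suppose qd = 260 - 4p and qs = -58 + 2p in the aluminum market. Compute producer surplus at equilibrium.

Equilibrium: 260 - 4p = -58 + 2p gives p* = 53, q* = 48.
Supply starts at p = 29 (where qs = 0).
PS = ½(53 − 29)(48) = 576.

Producer surplus = 576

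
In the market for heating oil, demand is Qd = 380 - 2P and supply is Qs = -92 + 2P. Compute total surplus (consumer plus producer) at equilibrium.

Equilibrium: 380 - 2P = -92 + 2P gives P* = 118, Q* = 144.
Demand choke price: P = 190; supply starts at P = 46.
CS = ½(190 − 118)(144) = 5184; PS = ½(118 − 46)(144) = 5184.

Total surplus = 10368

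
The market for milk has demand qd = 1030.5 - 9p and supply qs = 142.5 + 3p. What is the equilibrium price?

p* = 74

Set qd = qs: 1030.5 - 9p = 142.5 + 3p.
888 = 12p, so p* = 74.
q* = 1030.5 − 9(74) = 364.5.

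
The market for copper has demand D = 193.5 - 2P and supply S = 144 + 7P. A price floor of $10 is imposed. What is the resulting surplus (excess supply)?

Equilibrium price would be P* = 5.5, so the floor at 10 binds.
At P = 10: D = 173.5, S = 214.
Surplus = 214 − 173.5 = 40.5.

Surplus = 40.5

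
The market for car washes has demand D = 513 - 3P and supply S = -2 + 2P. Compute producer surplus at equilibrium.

Equilibrium: 513 - 3P = -2 + 2P gives P* = 103, Q* = 204.
Supply starts at P = 1 (where S = 0).
PS = ½(103 − 1)(204) = 10404.

Producer surplus = 10404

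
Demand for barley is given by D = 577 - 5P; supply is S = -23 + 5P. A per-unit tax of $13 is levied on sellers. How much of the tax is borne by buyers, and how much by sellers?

Buyers bear $6.5, sellers bear $6.5

Pre-tax equilibrium: P* = 60, Q* = 277.
Tax on sellers shifts supply to S = -23 + 5(P − 13) = -88 + 5P.
577 - 5P = -88 + 5P gives buyer price Pb = 66.5; sellers receive Ps = 66.5 − 13 = 53.5.
New quantity: Q = 577 − 5(66.5) = 244.5.
Buyer burden = 66.5 − 60 = 6.5; seller burden = 60 − 53.5 = 6.5.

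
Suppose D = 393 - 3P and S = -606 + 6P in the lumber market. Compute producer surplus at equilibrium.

Equilibrium: 393 - 3P = -606 + 6P gives P* = 111, Q* = 60.
Supply starts at P = 101 (where S = 0).
PS = ½(111 − 101)(60) = 300.

Producer surplus = 300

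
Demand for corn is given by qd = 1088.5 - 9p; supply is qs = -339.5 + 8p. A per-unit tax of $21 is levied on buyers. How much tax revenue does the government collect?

Pre-tax equilibrium: p* = 84, q* = 332.5.
Tax on buyers shifts demand to qd = 1088.5 − 9(p + 21) = 899.5 - 9p.
899.5 - 9p = -339.5 + 8p gives seller price ps = 1239/17; buyers pay pb = 1239/17 + 21 = 1596/17.
New quantity: q = 1088.5 − 9(1596/17) = 8281/34.
Revenue = 21 × 8281/34 = 173901/34.

Tax revenue = 173901/34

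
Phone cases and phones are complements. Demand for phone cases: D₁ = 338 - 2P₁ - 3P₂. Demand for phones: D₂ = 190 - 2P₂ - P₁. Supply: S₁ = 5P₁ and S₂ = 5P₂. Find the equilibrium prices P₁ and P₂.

P₁ = 898/23, P₂ = 496/23

Market 1: 338 - 2P₁ - 3P₂ = 5P₁ → 7P₁ + 3P₂ = 338.
Market 2: 7P₂ + P₁ = 190.
Eliminating P₂: 7×(1) − 3×(2) gives 46P₁ = 1796, so P₁ = 898/23.
Back-substitute into (2): P₂ = (190 − 1×898/23) / 7 = 496/23.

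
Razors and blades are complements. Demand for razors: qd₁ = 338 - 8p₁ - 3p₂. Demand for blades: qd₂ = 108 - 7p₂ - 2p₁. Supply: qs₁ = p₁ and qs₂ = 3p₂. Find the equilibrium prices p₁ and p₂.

p₁ = 764/21, p₂ = 74/21

Market 1: 338 - 8p₁ - 3p₂ = p₁ → 9p₁ + 3p₂ = 338.
Market 2: 10p₂ + 2p₁ = 108.
Eliminating p₂: 10×(1) − 3×(2) gives 84p₁ = 3056, so p₁ = 764/21.
Back-substitute into (2): p₂ = (108 − 2×764/21) / 10 = 74/21.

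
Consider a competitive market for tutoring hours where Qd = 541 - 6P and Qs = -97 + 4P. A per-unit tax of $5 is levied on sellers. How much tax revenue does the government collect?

Tax revenue = 731

Pre-tax equilibrium: P* = 63.8, Q* = 158.2.
Tax on sellers shifts supply to Qs = -97 + 4(P − 5) = -117 + 4P.
541 - 6P = -117 + 4P gives buyer price Pb = 65.8; sellers receive Ps = 65.8 − 5 = 60.8.
New quantity: Q = 541 − 6(65.8) = 146.2.
Revenue = 5 × 146.2 = 731.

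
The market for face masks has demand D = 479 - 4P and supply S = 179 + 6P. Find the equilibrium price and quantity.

P* = 30, Q* = 359

Set D = S: 479 - 4P = 179 + 6P.
300 = 10P, so P* = 30.
Q* = 479 − 4(30) = 359.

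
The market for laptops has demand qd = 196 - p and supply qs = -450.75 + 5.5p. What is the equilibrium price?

Set qd = qs: 196 - p = -450.75 + 5.5p.
646.75 = 6.5p, so p* = 99.5.
q* = 196 − 1(99.5) = 96.5.

p* = 99.5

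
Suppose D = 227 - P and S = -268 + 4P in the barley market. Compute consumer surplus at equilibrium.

Consumer surplus = 8192

Equilibrium: 227 - P = -268 + 4P gives P* = 99, Q* = 128.
Demand choke price (D = 0): P = 227.
CS = ½(227 − 99)(128) = 8192.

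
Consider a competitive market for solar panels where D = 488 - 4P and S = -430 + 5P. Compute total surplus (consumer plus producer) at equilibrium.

Total surplus = 1440

Equilibrium: 488 - 4P = -430 + 5P gives P* = 102, Q* = 80.
Demand choke price: P = 122; supply starts at P = 86.
CS = ½(122 − 102)(80) = 800; PS = ½(102 − 86)(80) = 640.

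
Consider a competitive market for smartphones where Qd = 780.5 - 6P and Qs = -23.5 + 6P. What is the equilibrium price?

P* = 67

Set Qd = Qs: 780.5 - 6P = -23.5 + 6P.
804 = 12P, so P* = 67.
Q* = 780.5 − 6(67) = 378.5.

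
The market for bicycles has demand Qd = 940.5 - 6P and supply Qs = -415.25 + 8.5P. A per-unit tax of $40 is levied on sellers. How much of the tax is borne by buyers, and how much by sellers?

Pre-tax equilibrium: P* = 93.5, Q* = 379.5.
Tax on sellers shifts supply to Qs = -415.25 + 8.5(P − 40) = -755.25 + 8.5P.
940.5 - 6P = -755.25 + 8.5P gives buyer price Pb = 6783/58; sellers receive Ps = 6783/58 − 40 = 4463/58.
New quantity: Q = 940.5 − 6(6783/58) = 13851/58.
Buyer burden = 6783/58 − 93.5 = 680/29; seller burden = 93.5 − 4463/58 = 480/29.

Buyers bear 680/29, sellers bear 480/29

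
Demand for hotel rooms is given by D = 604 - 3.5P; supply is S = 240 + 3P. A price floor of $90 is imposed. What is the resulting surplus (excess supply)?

Surplus = 221

Equilibrium price would be P* = 56, so the floor at 90 binds.
At P = 90: D = 289, S = 510.
Surplus = 510 − 289 = 221.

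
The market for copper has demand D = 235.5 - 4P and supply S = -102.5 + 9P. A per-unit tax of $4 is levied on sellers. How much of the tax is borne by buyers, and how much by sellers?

Buyers bear 36/13, sellers bear 16/13

Pre-tax equilibrium: P* = 26, Q* = 131.5.
Tax on sellers shifts supply to S = -102.5 + 9(P − 4) = -138.5 + 9P.
235.5 - 4P = -138.5 + 9P gives buyer price Pb = 374/13; sellers receive Ps = 374/13 − 4 = 322/13.
New quantity: Q = 235.5 − 4(374/13) = 3131/26.
Buyer burden = 374/13 − 26 = 36/13; seller burden = 26 − 322/13 = 16/13.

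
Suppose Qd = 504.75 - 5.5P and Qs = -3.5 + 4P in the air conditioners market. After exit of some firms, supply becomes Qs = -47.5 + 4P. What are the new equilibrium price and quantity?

Original equilibrium: P* = 53.5, Q* = 210.5.
New equilibrium: 504.75 - 5.5P = -47.5 + 4P, so 552.25 = 9.5P and P' = 2209/38; Q' = 504.75 − 5.5(2209/38) = 7031/38.

P' = 2209/38, Q' = 7031/38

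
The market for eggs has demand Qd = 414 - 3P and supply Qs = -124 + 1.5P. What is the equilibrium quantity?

Set Qd = Qs: 414 - 3P = -124 + 1.5P.
538 = 4.5P, so P* = 1076/9.
Q* = 414 − 3(1076/9) = 166/3.

Q* = 166/3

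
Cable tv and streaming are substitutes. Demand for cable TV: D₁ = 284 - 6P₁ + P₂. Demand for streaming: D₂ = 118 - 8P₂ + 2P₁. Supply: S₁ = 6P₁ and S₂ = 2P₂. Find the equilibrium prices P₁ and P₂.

Market 1: 284 - 6P₁ + P₂ = 6P₁ → 12P₁ - P₂ = 284.
Market 2: 10P₂ - 2P₁ = 118.
Eliminating P₂: 10×(1) + 1×(2) gives 118P₁ = 2958, so P₁ = 1479/59.
Back-substitute into (2): P₂ = (118 + 2×1479/59) / 10 = 992/59.

P₁ = 1479/59, P₂ = 992/59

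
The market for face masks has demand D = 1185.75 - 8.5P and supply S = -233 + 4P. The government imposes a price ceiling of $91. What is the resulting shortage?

Shortage = 281.25

Equilibrium price would be P* = 113.5, so the ceiling at 91 binds.
At P = 91: D = 1185.75 − 8.5(91) = 412.25, S = -233 + 4(91) = 131.
Shortage = 412.25 − 131 = 281.25.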